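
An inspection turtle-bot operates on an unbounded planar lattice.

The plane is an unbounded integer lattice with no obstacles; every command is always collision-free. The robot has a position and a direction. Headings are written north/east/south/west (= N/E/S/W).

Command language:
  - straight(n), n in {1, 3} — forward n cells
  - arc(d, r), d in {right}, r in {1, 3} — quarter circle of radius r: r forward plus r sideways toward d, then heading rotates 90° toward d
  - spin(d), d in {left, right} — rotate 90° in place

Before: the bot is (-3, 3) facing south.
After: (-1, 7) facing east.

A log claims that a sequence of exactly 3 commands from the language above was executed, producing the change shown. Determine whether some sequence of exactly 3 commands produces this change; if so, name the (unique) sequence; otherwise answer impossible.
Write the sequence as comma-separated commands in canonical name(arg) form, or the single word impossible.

key: running arc(right, 3) before spin(right) would end elsewhere — order is forced
from: (-3, 3) facing south
[1] after spin(right): (-3, 3) facing west
[2] after arc(right, 1): (-4, 4) facing north
[3] after arc(right, 3): (-1, 7) facing east
no other 3-command option fits: unique.

spin(right), arc(right, 1), arc(right, 3)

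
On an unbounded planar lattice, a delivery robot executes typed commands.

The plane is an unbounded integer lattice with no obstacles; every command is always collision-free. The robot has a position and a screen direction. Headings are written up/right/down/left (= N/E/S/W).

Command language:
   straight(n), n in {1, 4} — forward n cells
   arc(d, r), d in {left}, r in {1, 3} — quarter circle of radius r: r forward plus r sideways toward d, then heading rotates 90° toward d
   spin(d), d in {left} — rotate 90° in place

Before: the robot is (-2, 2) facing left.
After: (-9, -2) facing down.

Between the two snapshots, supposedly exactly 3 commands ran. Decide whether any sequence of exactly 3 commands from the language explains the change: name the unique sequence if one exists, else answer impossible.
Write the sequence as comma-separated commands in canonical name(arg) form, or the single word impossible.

key: order matters: swapping straight(4) and straight(1) lands elsewhere
start: (-2, 2) facing left
step 1 (straight(4)): (-6, 2) facing left
step 2 (arc(left, 3)): (-9, -1) facing down
step 3 (straight(1)): (-9, -2) facing down
no other 3-command option fits: unique.

straight(4), arc(left, 3), straight(1)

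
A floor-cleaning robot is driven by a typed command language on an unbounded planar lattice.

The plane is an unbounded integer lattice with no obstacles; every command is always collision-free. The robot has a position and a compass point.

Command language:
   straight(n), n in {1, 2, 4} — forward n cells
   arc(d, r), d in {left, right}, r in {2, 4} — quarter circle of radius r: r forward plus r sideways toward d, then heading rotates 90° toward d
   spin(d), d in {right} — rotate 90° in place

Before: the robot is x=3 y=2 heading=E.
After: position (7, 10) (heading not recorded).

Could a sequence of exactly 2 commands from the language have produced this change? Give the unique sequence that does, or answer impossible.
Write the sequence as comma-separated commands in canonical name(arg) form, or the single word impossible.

key: running straight(4) before arc(left, 4) would end elsewhere — order is forced
begin: x=3 y=2 heading=E
step 1 (arc(left, 4)): x=7 y=6 heading=N
step 2 (straight(4)): x=7 y=10 heading=N
all 64 alternatives checked — unique.

arc(left, 4), straight(4)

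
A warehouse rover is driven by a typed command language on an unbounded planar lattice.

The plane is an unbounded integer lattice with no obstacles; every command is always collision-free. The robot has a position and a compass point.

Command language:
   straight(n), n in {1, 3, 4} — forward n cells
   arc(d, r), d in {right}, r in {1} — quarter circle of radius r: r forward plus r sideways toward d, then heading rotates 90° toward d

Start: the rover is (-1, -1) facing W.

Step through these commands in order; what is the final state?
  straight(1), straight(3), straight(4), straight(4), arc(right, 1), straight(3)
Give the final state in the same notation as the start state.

t0: (-1, -1) facing W
[1] after straight(1): (-2, -1) facing W
[2] after straight(3): (-5, -1) facing W
[3] after straight(4): (-9, -1) facing W
[4] after straight(4): (-13, -1) facing W
[5] after arc(right, 1): (-14, 0) facing N
[6] after straight(3): (-14, 3) facing N

(-14, 3) facing N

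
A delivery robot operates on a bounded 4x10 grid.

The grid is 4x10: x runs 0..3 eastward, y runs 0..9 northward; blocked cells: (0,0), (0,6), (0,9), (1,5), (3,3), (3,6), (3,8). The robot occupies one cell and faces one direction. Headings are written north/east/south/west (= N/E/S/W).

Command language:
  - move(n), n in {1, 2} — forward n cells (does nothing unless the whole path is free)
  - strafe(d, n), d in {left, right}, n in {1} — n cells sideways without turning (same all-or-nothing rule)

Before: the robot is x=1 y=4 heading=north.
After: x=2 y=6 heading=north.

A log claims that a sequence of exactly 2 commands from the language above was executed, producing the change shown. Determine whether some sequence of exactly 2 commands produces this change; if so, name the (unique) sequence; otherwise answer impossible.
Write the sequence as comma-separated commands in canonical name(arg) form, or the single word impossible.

key: running move(2) before strafe(right, 1) would end elsewhere — order is forced
from: x=1 y=4 heading=north
1. strafe(right, 1) → x=2 y=4 heading=north
2. move(2) → x=2 y=6 heading=north
no rival 2-sequence matches.

strafe(right, 1), move(2)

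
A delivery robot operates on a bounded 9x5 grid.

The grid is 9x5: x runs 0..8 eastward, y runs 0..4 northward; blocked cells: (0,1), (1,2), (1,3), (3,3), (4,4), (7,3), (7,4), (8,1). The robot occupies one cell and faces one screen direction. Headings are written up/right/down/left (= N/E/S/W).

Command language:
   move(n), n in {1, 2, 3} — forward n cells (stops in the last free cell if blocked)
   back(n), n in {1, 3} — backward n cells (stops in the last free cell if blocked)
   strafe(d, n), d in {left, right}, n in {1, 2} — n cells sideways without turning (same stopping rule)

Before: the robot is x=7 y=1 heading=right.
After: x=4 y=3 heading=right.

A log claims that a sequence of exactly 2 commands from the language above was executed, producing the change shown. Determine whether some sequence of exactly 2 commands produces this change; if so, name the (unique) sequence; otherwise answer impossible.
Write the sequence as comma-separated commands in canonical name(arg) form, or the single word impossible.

back(3), strafe(left, 2)

key: order matters: swapping back(3) and strafe(left, 2) lands elsewhere
initial: x=7 y=1 heading=right
[1] after back(3): x=4 y=1 heading=right
[2] after strafe(left, 2): x=4 y=3 heading=right
uniquely the one of 81 2-step routes that fits.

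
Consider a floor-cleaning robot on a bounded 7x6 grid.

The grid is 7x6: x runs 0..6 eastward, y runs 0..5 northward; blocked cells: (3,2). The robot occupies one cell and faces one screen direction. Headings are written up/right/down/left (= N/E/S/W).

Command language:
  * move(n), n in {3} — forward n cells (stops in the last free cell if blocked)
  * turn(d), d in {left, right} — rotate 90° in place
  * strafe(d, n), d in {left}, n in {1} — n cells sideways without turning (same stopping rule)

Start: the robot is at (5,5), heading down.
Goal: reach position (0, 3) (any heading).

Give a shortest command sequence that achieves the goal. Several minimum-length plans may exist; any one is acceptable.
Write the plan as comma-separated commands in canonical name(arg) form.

t0: at (5,5), heading down
[1] after turn(right): at (5,5), heading left
[2] after strafe(left, 1): at (5,4), heading left
[3] after strafe(left, 1): at (5,3), heading left
[4] after move(3): at (2,3), heading left
[5] after move(3): at (0,3), heading left
shorter routes all fall short; 5 is best.

turn(right), strafe(left, 1), strafe(left, 1), move(3), move(3)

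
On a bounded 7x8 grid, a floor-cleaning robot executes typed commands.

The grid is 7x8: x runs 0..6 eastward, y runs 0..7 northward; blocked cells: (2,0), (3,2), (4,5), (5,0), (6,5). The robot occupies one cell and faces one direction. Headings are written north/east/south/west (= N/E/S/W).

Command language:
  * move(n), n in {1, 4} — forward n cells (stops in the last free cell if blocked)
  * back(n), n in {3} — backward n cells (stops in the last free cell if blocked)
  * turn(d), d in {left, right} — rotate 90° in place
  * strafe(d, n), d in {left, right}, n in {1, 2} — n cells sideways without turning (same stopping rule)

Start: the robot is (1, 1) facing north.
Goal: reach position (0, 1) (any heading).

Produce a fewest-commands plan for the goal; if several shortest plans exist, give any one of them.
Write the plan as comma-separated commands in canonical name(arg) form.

start: (1, 1) facing north
step 1 (strafe(left, 2)): (0, 1) facing north
no 0-step plan works, so 1 is optimal.

strafe(left, 2)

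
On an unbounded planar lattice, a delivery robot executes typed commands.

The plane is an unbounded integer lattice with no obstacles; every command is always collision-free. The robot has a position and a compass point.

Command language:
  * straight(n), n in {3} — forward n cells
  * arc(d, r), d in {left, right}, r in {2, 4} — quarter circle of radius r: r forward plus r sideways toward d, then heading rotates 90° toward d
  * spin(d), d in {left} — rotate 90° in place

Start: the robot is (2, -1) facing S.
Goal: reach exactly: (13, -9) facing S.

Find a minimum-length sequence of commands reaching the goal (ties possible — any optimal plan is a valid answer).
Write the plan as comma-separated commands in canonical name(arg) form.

t0: (2, -1) facing S
step 1 (arc(left, 4)): (6, -5) facing E
step 2 (straight(3)): (9, -5) facing E
step 3 (arc(right, 4)): (13, -9) facing S
nothing shorter than 3 reaches the goal.

arc(left, 4), straight(3), arc(right, 4)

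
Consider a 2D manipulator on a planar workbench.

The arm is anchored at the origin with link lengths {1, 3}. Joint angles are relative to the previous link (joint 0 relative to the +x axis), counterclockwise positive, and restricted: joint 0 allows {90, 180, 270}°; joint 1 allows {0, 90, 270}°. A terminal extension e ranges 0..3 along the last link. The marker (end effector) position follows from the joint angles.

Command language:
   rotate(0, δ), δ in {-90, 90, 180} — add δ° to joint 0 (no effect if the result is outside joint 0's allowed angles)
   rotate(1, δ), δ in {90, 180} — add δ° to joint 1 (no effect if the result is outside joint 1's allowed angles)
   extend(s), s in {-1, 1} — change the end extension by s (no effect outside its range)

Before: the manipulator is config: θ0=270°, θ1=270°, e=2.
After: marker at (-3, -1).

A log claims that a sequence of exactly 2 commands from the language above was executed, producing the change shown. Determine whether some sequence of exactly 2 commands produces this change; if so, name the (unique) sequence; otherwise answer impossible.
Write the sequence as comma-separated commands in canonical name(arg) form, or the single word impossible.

begin: config: θ0=270°, θ1=270°, e=2
1. extend(-1) → config: θ0=270°, θ1=270°, e=1
2. extend(-1) → config: θ0=270°, θ1=270°, e=0
no rival 2-sequence matches.

extend(-1), extend(-1)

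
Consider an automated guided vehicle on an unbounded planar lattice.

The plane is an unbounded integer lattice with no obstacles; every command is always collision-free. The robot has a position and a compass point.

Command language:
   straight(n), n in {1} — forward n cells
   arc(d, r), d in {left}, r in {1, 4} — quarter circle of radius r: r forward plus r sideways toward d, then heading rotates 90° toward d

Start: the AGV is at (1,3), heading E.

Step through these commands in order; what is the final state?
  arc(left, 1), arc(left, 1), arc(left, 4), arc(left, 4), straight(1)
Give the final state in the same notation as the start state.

begin: at (1,3), heading E
1. arc(left, 1) → at (2,4), heading N
2. arc(left, 1) → at (1,5), heading W
3. arc(left, 4) → at (-3,1), heading S
4. arc(left, 4) → at (1,-3), heading E
5. straight(1) → at (2,-3), heading E

at (2,-3), heading E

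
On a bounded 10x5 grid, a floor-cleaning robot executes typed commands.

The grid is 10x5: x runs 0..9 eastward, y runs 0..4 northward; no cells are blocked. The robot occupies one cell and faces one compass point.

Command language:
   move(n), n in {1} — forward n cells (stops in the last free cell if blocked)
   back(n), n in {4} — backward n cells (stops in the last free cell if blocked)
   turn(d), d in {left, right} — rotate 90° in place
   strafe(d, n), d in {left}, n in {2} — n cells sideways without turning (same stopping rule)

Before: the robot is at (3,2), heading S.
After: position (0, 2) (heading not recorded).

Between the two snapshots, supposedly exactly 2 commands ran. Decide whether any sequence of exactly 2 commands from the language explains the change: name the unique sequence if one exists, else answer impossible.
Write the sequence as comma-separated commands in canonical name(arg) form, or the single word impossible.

turn(left), back(4)

key: back(4) runs into the grid edge before its full distance
from: at (3,2), heading S
step 1 (turn(left)): at (3,2), heading E
step 2 (back(4)): at (0,2), heading E
all 25 alternatives checked — unique.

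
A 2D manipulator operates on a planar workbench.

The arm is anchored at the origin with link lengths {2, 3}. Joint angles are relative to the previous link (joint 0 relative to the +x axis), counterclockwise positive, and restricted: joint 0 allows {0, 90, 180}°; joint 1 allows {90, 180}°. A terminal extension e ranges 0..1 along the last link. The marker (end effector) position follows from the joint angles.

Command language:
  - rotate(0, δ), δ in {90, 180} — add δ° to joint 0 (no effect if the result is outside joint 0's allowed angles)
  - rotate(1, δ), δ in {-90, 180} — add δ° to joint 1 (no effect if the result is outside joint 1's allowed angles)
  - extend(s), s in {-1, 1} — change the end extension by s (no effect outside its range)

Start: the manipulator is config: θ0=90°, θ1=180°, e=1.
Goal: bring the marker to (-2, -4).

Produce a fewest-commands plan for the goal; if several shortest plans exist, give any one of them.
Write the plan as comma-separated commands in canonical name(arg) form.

rotate(1, -90), rotate(0, 90)

from: config: θ0=90°, θ1=180°, e=1
1. rotate(1, -90) → config: θ0=90°, θ1=90°, e=1
2. rotate(0, 90) → config: θ0=180°, θ1=90°, e=1
no 1-step plan works, so 2 is optimal.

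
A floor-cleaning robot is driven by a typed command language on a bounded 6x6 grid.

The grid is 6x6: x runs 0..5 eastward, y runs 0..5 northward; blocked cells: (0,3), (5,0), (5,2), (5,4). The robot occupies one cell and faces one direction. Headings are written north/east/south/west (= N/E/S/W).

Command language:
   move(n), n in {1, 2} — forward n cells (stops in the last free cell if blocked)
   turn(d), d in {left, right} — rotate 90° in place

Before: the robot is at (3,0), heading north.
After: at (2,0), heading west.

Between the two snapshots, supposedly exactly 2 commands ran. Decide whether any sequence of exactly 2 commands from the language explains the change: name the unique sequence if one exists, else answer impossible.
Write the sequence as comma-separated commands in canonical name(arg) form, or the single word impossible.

turn(left), move(1)

key: order matters: swapping turn(left) and move(1) lands elsewhere
begin: at (3,0), heading north
t=1 turn(left) ⇒ at (3,0), heading west
t=2 move(1) ⇒ at (2,0), heading west
all 16 alternatives checked — unique.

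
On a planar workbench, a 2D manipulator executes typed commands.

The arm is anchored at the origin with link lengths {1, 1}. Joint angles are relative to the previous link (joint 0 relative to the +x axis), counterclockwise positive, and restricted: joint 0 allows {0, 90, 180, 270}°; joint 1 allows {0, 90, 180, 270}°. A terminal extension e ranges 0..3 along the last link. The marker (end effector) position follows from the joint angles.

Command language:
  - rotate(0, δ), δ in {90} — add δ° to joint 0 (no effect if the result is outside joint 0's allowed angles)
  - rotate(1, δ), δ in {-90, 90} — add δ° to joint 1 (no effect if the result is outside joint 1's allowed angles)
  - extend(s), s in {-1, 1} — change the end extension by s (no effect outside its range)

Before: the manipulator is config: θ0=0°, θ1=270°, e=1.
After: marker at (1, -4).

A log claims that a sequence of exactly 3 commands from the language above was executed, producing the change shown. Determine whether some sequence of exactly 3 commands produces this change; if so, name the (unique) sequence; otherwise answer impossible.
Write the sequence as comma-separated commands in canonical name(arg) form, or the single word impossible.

initial: config: θ0=0°, θ1=270°, e=1
[1] after extend(1): config: θ0=0°, θ1=270°, e=2
[2] after extend(1): config: θ0=0°, θ1=270°, e=3
[3] after extend(1): config: θ0=0°, θ1=270°, e=3
uniquely the one of 125 3-step routes that fits.

extend(1), extend(1), extend(1)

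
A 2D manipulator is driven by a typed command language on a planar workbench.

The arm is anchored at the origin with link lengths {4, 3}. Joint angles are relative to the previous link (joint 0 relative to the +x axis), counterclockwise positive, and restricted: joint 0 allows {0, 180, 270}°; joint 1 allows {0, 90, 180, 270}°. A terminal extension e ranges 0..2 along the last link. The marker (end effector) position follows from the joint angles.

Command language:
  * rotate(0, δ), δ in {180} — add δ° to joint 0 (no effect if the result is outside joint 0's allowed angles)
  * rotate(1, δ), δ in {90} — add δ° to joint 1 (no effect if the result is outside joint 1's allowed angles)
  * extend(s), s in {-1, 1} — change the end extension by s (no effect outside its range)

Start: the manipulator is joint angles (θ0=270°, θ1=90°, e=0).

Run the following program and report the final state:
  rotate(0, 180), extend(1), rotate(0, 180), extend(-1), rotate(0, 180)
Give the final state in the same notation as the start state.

joint angles (θ0=270°, θ1=90°, e=0)

initial: joint angles (θ0=270°, θ1=90°, e=0)
t=1 rotate(0, 180) ⇒ joint angles (θ0=270°, θ1=90°, e=0)
t=2 extend(1) ⇒ joint angles (θ0=270°, θ1=90°, e=1)
t=3 rotate(0, 180) ⇒ joint angles (θ0=270°, θ1=90°, e=1)
t=4 extend(-1) ⇒ joint angles (θ0=270°, θ1=90°, e=0)
t=5 rotate(0, 180) ⇒ joint angles (θ0=270°, θ1=90°, e=0)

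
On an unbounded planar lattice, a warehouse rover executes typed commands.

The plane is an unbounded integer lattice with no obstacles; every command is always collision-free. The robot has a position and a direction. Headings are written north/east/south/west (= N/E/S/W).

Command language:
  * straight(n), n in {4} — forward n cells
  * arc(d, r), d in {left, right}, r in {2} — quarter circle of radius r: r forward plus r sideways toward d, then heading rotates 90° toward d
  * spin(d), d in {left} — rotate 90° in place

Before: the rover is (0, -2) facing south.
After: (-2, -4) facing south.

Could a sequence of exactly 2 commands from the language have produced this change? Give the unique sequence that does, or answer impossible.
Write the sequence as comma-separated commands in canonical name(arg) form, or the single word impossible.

arc(right, 2), spin(left)

key: running spin(left) before arc(right, 2) would end elsewhere — order is forced
t0: (0, -2) facing south
[1] after arc(right, 2): (-2, -4) facing west
[2] after spin(left): (-2, -4) facing south
no rival 2-sequence matches.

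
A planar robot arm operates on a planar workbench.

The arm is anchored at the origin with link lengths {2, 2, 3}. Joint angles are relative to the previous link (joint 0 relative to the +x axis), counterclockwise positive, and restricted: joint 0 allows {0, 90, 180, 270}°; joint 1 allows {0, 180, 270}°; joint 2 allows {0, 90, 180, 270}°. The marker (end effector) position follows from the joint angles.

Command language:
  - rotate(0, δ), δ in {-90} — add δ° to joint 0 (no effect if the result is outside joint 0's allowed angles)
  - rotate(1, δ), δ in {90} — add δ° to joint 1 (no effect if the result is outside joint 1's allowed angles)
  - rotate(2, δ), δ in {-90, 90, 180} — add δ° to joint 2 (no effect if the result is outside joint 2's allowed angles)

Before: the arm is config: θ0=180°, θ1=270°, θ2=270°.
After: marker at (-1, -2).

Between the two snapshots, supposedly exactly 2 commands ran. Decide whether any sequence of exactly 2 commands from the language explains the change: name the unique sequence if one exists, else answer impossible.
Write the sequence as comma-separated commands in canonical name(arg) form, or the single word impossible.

rotate(0, -90), rotate(0, -90)

initial: config: θ0=180°, θ1=270°, θ2=270°
step 1 (rotate(0, -90)): config: θ0=90°, θ1=270°, θ2=270°
step 2 (rotate(0, -90)): config: θ0=0°, θ1=270°, θ2=270°
no rival 2-sequence matches.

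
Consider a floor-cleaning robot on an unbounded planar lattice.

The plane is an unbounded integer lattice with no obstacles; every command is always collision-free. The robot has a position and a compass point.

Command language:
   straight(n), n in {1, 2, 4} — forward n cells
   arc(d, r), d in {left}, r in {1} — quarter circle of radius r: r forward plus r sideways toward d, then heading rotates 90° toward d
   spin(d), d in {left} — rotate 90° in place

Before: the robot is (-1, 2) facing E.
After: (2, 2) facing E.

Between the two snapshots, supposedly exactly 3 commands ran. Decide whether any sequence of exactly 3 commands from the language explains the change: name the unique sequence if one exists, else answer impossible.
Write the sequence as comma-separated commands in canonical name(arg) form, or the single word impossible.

straight(1), straight(1), straight(1)

key: heading stays E — no command in the sequence turns
from: (-1, 2) facing E
1. straight(1) → (0, 2) facing E
2. straight(1) → (1, 2) facing E
3. straight(1) → (2, 2) facing E
uniquely the one of 125 3-step routes that fits.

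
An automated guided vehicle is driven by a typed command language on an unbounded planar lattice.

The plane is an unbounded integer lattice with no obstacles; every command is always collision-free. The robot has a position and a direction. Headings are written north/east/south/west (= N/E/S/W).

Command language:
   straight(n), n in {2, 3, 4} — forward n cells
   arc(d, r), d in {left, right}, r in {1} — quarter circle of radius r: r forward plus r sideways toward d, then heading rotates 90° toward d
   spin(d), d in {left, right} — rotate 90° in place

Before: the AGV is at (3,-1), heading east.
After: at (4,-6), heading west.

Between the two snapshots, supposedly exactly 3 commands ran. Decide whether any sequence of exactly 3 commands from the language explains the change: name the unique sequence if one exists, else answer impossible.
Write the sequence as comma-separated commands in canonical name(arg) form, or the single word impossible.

arc(right, 1), straight(4), spin(right)

key: order matters: swapping arc(right, 1) and spin(right) lands elsewhere
begin: at (3,-1), heading east
1. arc(right, 1) → at (4,-2), heading south
2. straight(4) → at (4,-6), heading south
3. spin(right) → at (4,-6), heading west
uniquely the one of 343 3-step routes that fits.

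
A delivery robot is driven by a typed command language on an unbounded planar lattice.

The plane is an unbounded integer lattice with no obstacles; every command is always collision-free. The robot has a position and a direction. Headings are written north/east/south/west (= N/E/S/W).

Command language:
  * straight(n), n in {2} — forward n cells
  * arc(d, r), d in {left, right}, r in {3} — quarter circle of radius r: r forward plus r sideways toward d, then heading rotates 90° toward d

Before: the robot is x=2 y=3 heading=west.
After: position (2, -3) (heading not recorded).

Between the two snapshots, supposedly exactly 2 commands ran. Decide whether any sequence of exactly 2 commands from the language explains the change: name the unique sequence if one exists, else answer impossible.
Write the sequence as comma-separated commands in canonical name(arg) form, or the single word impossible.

arc(left, 3), arc(left, 3)

begin: x=2 y=3 heading=west
t=1 arc(left, 3) ⇒ x=-1 y=0 heading=south
t=2 arc(left, 3) ⇒ x=2 y=-3 heading=east
uniquely the one of 9 2-step routes that fits.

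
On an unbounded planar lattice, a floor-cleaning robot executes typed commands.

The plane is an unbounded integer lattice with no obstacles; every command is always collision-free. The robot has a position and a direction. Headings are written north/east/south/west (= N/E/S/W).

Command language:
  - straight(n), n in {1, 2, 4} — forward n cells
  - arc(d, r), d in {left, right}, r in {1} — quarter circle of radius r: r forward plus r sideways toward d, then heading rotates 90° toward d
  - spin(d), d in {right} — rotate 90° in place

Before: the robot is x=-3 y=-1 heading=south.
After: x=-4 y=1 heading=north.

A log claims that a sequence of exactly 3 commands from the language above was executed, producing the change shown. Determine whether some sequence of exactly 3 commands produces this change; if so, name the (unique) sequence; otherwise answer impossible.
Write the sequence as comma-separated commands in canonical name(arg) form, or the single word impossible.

spin(right), arc(right, 1), straight(1)

key: position moved to (-4,1) AND the heading swung to N — translation plus rotation needed
begin: x=-3 y=-1 heading=south
1. spin(right) → x=-3 y=-1 heading=west
2. arc(right, 1) → x=-4 y=0 heading=north
3. straight(1) → x=-4 y=1 heading=north
uniquely the one of 216 3-step routes that fits.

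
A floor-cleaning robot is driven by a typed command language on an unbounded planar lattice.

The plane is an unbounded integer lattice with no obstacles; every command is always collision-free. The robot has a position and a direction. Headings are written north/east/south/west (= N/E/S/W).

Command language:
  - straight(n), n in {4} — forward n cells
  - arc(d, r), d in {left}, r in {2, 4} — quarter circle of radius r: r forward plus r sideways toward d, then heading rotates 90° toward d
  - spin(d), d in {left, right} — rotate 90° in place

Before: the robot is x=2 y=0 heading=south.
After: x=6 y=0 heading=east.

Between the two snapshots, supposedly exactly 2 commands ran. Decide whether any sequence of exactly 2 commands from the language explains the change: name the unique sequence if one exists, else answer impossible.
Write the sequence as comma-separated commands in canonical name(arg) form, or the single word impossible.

spin(left), straight(4)

key: order matters: swapping spin(left) and straight(4) lands elsewhere
t0: x=2 y=0 heading=south
t=1 spin(left) ⇒ x=2 y=0 heading=east
t=2 straight(4) ⇒ x=6 y=0 heading=east
no other 2-command option fits: unique.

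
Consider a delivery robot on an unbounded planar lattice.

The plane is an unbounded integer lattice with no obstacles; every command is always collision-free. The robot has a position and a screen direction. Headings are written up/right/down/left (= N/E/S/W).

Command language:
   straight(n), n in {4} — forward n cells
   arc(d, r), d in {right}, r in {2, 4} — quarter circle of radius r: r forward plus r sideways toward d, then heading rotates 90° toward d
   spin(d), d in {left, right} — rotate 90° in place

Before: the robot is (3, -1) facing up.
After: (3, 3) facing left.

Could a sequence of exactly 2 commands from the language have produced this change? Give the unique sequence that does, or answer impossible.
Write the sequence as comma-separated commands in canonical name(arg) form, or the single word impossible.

straight(4), spin(left)

key: order matters: swapping straight(4) and spin(left) lands elsewhere
start: (3, -1) facing up
step 1 (straight(4)): (3, 3) facing up
step 2 (spin(left)): (3, 3) facing left
uniquely the one of 25 2-step routes that fits.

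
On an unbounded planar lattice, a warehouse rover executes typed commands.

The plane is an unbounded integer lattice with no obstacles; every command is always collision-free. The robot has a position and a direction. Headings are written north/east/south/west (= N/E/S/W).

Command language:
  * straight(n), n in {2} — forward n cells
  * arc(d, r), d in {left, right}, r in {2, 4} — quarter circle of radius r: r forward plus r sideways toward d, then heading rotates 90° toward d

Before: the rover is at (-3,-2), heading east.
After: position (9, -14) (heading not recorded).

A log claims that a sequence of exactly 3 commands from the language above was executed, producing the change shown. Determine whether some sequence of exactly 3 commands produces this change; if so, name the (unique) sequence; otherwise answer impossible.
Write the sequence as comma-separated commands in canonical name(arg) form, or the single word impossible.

from: at (-3,-2), heading east
[1] after arc(right, 4): at (1,-6), heading south
[2] after arc(left, 4): at (5,-10), heading east
[3] after arc(right, 4): at (9,-14), heading south
no rival 3-sequence matches.

arc(right, 4), arc(left, 4), arc(right, 4)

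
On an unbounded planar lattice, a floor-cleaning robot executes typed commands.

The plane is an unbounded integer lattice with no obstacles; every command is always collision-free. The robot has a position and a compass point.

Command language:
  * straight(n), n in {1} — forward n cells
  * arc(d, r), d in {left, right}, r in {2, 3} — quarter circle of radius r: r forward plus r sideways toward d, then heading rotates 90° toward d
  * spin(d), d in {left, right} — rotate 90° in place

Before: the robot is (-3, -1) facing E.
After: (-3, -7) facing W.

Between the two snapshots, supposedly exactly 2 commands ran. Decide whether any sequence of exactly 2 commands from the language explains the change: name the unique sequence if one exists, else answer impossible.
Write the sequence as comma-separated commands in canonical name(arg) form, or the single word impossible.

key: position moved to (-3,-7) AND the heading swung to W — translation plus rotation needed
initial: (-3, -1) facing E
step 1 (arc(right, 3)): (0, -4) facing S
step 2 (arc(right, 3)): (-3, -7) facing W
all 49 alternatives checked — unique.

arc(right, 3), arc(right, 3)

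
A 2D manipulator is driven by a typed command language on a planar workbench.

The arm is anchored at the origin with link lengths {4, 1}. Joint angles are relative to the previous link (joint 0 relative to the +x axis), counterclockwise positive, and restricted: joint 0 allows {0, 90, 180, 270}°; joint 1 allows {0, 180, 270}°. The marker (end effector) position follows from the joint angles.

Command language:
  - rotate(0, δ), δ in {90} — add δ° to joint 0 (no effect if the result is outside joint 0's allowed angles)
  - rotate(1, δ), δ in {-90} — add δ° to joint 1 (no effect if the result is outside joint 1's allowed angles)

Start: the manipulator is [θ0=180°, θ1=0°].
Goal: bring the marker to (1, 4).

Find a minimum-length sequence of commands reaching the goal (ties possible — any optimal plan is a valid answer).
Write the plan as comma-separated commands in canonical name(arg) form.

t0: [θ0=180°, θ1=0°]
t=1 rotate(0, 90) ⇒ [θ0=270°, θ1=0°]
t=2 rotate(0, 90) ⇒ [θ0=0°, θ1=0°]
t=3 rotate(0, 90) ⇒ [θ0=90°, θ1=0°]
t=4 rotate(1, -90) ⇒ [θ0=90°, θ1=270°]
shorter routes all fall short; 4 is best.

rotate(0, 90), rotate(0, 90), rotate(0, 90), rotate(1, -90)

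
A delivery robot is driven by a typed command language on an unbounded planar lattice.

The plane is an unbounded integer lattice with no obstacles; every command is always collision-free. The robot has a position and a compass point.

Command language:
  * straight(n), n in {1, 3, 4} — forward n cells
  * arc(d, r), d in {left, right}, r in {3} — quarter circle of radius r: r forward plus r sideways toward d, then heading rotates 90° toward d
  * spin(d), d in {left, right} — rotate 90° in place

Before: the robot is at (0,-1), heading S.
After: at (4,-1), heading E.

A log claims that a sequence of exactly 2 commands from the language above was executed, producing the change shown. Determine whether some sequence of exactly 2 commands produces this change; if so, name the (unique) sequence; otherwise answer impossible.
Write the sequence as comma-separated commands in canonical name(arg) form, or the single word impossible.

key: cell and facing (now E) both changed — the 2 commands mix motion and turning
begin: at (0,-1), heading S
1. spin(left) → at (0,-1), heading E
2. straight(4) → at (4,-1), heading E
no other 2-command option fits: unique.

spin(left), straight(4)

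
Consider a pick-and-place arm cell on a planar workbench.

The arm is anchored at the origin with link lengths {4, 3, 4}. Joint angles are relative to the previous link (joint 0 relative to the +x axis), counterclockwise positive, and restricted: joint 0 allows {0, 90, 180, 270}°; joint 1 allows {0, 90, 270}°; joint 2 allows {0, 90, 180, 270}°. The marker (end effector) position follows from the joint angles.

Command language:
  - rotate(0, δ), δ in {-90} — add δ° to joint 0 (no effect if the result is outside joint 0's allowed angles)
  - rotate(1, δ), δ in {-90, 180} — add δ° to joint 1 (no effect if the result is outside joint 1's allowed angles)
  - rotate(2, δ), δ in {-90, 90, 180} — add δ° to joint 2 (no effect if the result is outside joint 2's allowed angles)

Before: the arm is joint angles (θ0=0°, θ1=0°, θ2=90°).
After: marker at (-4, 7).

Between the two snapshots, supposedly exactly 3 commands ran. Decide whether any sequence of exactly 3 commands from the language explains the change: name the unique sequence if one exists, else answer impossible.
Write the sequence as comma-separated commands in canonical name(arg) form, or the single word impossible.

begin: joint angles (θ0=0°, θ1=0°, θ2=90°)
[1] after rotate(0, -90): joint angles (θ0=270°, θ1=0°, θ2=90°)
[2] after rotate(0, -90): joint angles (θ0=180°, θ1=0°, θ2=90°)
[3] after rotate(0, -90): joint angles (θ0=90°, θ1=0°, θ2=90°)
no other 3-command option fits: unique.

rotate(0, -90), rotate(0, -90), rotate(0, -90)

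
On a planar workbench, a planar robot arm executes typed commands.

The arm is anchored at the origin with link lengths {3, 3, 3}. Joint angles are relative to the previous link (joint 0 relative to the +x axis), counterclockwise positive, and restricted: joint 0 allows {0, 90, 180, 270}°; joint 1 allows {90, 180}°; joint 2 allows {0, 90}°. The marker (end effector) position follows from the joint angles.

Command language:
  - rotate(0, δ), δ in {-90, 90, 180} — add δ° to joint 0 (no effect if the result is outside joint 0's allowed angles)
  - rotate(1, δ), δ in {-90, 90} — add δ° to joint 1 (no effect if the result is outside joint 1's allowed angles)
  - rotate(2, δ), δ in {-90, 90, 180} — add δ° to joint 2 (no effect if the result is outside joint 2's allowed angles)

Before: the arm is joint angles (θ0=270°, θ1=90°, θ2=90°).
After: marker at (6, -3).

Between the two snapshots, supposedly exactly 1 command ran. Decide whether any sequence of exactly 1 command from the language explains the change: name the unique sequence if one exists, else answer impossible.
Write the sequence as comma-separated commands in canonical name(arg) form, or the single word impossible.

rotate(2, -90)

start: joint angles (θ0=270°, θ1=90°, θ2=90°)
1. rotate(2, -90) → joint angles (θ0=270°, θ1=90°, θ2=0°)
no other 1-command option fits: unique.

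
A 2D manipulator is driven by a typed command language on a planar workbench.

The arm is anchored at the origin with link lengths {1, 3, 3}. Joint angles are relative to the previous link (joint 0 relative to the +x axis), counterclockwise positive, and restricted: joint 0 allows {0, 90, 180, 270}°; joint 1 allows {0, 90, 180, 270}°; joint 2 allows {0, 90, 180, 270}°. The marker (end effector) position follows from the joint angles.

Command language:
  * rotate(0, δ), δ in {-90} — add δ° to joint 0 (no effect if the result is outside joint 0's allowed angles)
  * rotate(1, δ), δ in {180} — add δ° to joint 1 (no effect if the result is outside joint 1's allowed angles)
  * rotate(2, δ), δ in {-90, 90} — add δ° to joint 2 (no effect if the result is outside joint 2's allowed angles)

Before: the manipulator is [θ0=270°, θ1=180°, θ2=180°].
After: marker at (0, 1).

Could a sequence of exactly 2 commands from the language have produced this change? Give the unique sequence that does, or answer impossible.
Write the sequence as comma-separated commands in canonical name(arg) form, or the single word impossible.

rotate(0, -90), rotate(0, -90)

initial: [θ0=270°, θ1=180°, θ2=180°]
[1] after rotate(0, -90): [θ0=180°, θ1=180°, θ2=180°]
[2] after rotate(0, -90): [θ0=90°, θ1=180°, θ2=180°]
uniquely the one of 16 2-step routes that fits.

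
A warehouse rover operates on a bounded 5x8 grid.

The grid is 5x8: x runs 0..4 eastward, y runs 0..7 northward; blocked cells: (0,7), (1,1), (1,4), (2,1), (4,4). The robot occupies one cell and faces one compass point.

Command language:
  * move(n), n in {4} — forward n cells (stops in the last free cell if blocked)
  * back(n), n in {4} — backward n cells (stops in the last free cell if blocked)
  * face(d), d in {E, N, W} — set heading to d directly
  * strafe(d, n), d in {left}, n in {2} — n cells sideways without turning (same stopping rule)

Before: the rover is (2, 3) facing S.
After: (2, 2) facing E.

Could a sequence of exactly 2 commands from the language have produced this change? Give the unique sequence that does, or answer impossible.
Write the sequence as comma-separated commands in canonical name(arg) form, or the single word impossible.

move(4), face(E)

key: move(4) is stopped early by the blocked cell at (2,1)
t0: (2, 3) facing S
1. move(4) → (2, 2) facing S
2. face(E) → (2, 2) facing E
uniquely the one of 36 2-step routes that fits.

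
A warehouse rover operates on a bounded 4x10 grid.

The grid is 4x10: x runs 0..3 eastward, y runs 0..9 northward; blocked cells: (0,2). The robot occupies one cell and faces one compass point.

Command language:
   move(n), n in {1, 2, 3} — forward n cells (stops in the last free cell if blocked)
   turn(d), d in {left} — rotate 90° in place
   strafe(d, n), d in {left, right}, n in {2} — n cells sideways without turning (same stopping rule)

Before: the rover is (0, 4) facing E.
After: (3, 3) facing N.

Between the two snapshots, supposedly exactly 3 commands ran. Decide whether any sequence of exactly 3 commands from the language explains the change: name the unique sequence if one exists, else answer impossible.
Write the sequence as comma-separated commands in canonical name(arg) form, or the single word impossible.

key: position moved to (3,3) AND the heading swung to N — translation plus rotation needed
initial: (0, 4) facing E
1. strafe(right, 2) → (0, 3) facing E
2. move(3) → (3, 3) facing E
3. turn(left) → (3, 3) facing N
uniquely the one of 216 3-step routes that fits.

strafe(right, 2), move(3), turn(left)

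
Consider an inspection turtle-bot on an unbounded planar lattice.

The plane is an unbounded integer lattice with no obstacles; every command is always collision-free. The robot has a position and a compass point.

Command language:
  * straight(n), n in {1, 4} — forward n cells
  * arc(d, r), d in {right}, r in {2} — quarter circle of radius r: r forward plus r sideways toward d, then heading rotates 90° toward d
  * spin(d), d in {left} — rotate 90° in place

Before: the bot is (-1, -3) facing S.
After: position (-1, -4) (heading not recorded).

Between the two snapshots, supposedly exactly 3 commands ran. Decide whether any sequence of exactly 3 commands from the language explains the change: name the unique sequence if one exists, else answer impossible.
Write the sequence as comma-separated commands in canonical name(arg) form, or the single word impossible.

straight(1), spin(left), spin(left)

key: order matters: swapping straight(1) and spin(left) lands elsewhere
start: (-1, -3) facing S
step 1 (straight(1)): (-1, -4) facing S
step 2 (spin(left)): (-1, -4) facing E
step 3 (spin(left)): (-1, -4) facing N
uniquely the one of 64 3-step routes that fits.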